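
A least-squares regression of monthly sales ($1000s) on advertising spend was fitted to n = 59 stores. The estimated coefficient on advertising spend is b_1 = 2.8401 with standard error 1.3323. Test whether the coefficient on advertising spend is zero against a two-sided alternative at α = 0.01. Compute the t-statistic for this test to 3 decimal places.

H₀: β₁ = 0 vs H₁: β₁ ≠ 0.
t = (b_1 − β₁⁰)/SE = 2.8401 / 1.3323 = 2.132.
df = n − 2 = 59 − 2 = 57.
Two-sided p ≈ 0.0374, which is ≥ 0.01, so fail to reject H₀.
The data do not give significant evidence of an association between advertising spend and monthly sales.

t = 2.132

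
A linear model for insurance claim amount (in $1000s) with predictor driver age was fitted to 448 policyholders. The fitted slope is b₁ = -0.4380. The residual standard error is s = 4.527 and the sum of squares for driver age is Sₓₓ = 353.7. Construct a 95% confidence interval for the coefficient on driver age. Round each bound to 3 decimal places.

(-0.911, 0.035)

SE(b₁) = s/√Sₓₓ = 4.527/√353.7 = 0.240709.
df = n − 2 = 446.
t* = t_{0.025, 446} = 1.965297.
Margin = t* × SE = 1.965297 × 0.240709 = 0.47307.
CI: -0.4380 ± 0.47307 → (-0.911, 0.035).
With 95% confidence, each one-unit increase in driver age is associated with a change of between -0.911 and 0.035 $1000s in insurance claim amount.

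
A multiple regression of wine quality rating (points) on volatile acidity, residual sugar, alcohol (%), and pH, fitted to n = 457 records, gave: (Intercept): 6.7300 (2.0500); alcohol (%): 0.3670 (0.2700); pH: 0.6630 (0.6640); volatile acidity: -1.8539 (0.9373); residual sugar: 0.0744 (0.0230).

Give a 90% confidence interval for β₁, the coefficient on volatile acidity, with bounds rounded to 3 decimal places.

(-3.399, -0.309)

Read off: b = -1.8539, SE = 0.9373 for volatile acidity.
df = n − k − 1 = 457 − 4 − 1 = 452.
t* = t_{0.05, 452} = 1.648232.
Margin = t* × SE = 1.648232 × 0.9373 = 1.54489.
CI: -1.8539 ± 1.54489 → (-3.399, -0.309).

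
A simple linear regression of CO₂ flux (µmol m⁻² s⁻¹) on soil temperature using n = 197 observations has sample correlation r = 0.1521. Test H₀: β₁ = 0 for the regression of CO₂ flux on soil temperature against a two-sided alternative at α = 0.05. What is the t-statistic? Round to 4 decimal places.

t = r·√(n − 2)/√(1 − r²) = 0.1521·√195/√0.976866 = 2.1490.
df = n − 2 = 195.
Two-sided p ≈ 0.0329, which is < 0.05, so reject H₀.
There is evidence of a linear association between soil temperature and CO₂ flux.

t = 2.1490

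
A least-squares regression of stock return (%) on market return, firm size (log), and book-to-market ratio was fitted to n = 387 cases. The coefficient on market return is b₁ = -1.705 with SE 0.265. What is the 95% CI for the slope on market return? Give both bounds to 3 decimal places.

df = n − k − 1 = 387 − 3 − 1 = 383.
t* = t_{0.025, 383} = 1.966177.
Margin = t* × SE = 1.966177 × 0.265 = 0.52104.
CI: -1.705 ± 0.52104 → (-2.226, -1.184).
With 95% confidence, each one-unit increase in market return is associated with a change of between -2.226 and -1.184 % in stock return, holding the other predictors fixed.

(-2.226, -1.184)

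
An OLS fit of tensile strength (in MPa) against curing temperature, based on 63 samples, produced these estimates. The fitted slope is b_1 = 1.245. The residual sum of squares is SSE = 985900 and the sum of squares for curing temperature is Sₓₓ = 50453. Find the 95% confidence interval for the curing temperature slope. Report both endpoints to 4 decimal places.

(0.1132, 2.3768)

MSE = SSE/(n − 2) = 985900/61 = 16162.3.
SE(b_1) = √(MSE/Sₓₓ) = √(16162.3/50453) = 0.565989.
df = n − 2 = 61.
t* = t_{0.025, 61} = 1.999624.
Margin = t* × SE = 1.999624 × 0.565989 = 1.131765.
CI: 1.245 ± 1.131765 → (0.1132, 2.3768).
With 95% confidence, each one-unit increase in curing temperature is associated with a change of between 0.1132 and 2.3768 MPa in tensile strength.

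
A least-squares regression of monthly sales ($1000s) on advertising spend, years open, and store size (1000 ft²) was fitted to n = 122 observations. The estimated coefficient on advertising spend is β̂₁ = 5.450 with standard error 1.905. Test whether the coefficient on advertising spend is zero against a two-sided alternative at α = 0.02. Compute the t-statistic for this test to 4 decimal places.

H₀: β₁ = 0 vs H₁: β₁ ≠ 0.
t = (β̂₁ − β₁⁰)/SE = 5.450 / 1.905 = 2.8609.
df = n − k − 1 = 122 − 3 − 1 = 118.
Two-sided p ≈ 0.0050, which is < 0.02, so reject H₀.
There is evidence that advertising spend is associated with monthly sales, holding the other predictors fixed.

t = 2.8609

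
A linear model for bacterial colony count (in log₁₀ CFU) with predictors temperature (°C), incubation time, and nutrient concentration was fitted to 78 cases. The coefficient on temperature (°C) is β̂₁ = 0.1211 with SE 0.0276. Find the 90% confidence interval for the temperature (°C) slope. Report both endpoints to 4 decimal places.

(0.0751, 0.1671)

df = n − k − 1 = 78 − 3 − 1 = 74.
t* = t_{0.05, 74} = 1.665707.
Margin = t* × SE = 1.665707 × 0.0276 = 0.045974.
CI: 0.1211 ± 0.045974 → (0.0751, 0.1671).
With 90% confidence, each one-unit increase in temperature (°C) is associated with a change of between 0.0751 and 0.1671 log₁₀ CFU in bacterial colony count, holding the other predictors fixed.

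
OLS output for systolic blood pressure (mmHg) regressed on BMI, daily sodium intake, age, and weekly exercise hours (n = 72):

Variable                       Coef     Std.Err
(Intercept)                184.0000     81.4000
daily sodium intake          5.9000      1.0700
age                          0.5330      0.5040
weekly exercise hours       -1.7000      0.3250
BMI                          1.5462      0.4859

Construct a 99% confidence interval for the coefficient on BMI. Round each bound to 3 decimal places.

Read off: b = 1.5462, SE = 0.4859 for BMI.
df = n − k − 1 = 72 − 4 − 1 = 67.
t* = t_{0.005, 67} = 2.65122.
Margin = t* × SE = 2.65122 × 0.4859 = 1.28823.
CI: 1.5462 ± 1.28823 → (0.258, 2.834).

(0.258, 2.834)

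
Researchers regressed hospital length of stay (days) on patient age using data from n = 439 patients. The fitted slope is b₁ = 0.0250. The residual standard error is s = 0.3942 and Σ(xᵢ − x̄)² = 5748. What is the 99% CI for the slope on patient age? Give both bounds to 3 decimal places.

SE(b₁) = s/√Sₓₓ = 0.3942/√5748 = 0.00519946.
df = n − 2 = 437.
t* = t_{0.005, 437} = 2.587126.
Margin = t* × SE = 2.587126 × 0.00519946 = 0.01345.
CI: 0.0250 ± 0.01345 → (0.012, 0.038).
With 99% confidence, each one-unit increase in patient age is associated with a change of between 0.012 and 0.038 days in hospital length of stay.

(0.012, 0.038)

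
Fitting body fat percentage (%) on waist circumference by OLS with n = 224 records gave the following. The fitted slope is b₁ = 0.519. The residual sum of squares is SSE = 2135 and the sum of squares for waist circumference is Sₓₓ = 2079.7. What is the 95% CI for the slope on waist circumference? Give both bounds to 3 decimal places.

(0.385, 0.653)

MSE = SSE/(n − 2) = 2135/222 = 9.61712.
SE(b₁) = √(MSE/Sₓₓ) = √(9.61712/2079.7) = 0.0680021.
df = n − 2 = 222.
t* = t_{0.025, 222} = 1.970707.
Margin = t* × SE = 1.970707 × 0.0680021 = 0.13401.
CI: 0.519 ± 0.13401 → (0.385, 0.653).
With 95% confidence, each one-unit increase in waist circumference is associated with a change of between 0.385 and 0.653 % in body fat percentage.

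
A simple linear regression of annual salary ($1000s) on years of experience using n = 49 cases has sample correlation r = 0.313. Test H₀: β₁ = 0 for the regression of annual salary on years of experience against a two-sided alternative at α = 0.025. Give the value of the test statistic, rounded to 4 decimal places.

t = 2.2593

t = r·√(n − 2)/√(1 − r²) = 0.313·√47/√0.902031 = 2.2593.
df = n − 2 = 47.
Two-sided p ≈ 0.0285, which is ≥ 0.025, so fail to reject H₀.
The data do not give significant evidence of a linear association between years of experience and annual salary.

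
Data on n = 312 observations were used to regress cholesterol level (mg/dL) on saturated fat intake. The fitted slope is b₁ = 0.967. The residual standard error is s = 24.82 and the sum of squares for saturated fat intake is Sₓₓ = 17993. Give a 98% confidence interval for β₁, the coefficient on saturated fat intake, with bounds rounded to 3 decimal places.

SE(b₁) = s/√Sₓₓ = 24.82/√17993 = 0.185033.
df = n − 2 = 310.
t* = t_{0.01, 310} = 2.338437.
Margin = t* × SE = 2.338437 × 0.185033 = 0.43269.
CI: 0.967 ± 0.43269 → (0.534, 1.400).
With 98% confidence, each one-unit increase in saturated fat intake is associated with a change of between 0.534 and 1.400 mg/dL in cholesterol level.

(0.534, 1.400)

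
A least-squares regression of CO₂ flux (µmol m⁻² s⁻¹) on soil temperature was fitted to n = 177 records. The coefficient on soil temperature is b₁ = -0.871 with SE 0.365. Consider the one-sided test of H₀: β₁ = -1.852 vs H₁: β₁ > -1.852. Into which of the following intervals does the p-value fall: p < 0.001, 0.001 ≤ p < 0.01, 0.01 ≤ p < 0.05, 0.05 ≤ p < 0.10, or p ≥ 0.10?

0.001 ≤ p < 0.01

t = (-0.871 − (-1.852)) / 0.365 = 2.688.
df = n − 2 = 177 − 2 = 175.
One-sided p = P(T_{175} > t) ≈ 0.0039.
So 0.001 ≤ p < 0.01.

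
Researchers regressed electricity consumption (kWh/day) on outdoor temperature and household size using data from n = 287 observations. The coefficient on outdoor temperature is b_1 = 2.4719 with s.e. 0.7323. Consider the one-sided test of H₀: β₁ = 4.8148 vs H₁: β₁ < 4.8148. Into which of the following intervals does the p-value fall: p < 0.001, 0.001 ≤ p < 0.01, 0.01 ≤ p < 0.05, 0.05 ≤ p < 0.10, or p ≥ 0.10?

p < 0.001

t = (2.4719 − 4.8148) / 0.7323 = -3.199.
df = n − k − 1 = 287 − 2 − 1 = 284.
One-sided p = P(T_{284} < t) ≈ 0.0008.
So p < 0.001.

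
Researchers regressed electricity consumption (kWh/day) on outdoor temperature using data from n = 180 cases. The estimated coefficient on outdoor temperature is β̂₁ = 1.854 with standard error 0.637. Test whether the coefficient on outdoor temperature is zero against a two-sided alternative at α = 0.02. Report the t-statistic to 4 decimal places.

H₀: β₁ = 0 vs H₁: β₁ ≠ 0.
t = (β̂₁ − β₁⁰)/SE = 1.854 / 0.637 = 2.9105.
df = n − 2 = 180 − 2 = 178.
Two-sided p ≈ 0.0041, which is < 0.02, so reject H₀.
There is evidence that outdoor temperature is associated with electricity consumption.

t = 2.9105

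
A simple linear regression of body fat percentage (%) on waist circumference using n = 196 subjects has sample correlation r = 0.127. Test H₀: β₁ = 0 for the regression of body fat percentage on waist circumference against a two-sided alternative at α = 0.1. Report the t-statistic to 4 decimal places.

t = 1.7833

t = r·√(n − 2)/√(1 − r²) = 0.127·√194/√0.983871 = 1.7833.
df = n − 2 = 194.
Two-sided p ≈ 0.0761, which is < 0.1, so reject H₀.
There is evidence of a linear association between waist circumference and body fat percentage.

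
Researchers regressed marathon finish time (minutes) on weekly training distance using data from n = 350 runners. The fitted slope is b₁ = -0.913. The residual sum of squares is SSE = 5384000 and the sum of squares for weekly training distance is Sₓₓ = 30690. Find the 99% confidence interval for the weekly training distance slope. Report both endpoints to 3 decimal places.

MSE = SSE/(n − 2) = 5384000/348 = 15471.3.
SE(b₁) = √(MSE/Sₓₓ) = √(15471.3/30690) = 0.71001.
df = n − 2 = 348.
t* = t_{0.005, 348} = 2.590031.
Margin = t* × SE = 2.590031 × 0.71001 = 1.83895.
CI: -0.913 ± 1.83895 → (-2.752, 0.926).
With 99% confidence, each one-unit increase in weekly training distance is associated with a change of between -2.752 and 0.926 minutes in marathon finish time.

(-2.752, 0.926)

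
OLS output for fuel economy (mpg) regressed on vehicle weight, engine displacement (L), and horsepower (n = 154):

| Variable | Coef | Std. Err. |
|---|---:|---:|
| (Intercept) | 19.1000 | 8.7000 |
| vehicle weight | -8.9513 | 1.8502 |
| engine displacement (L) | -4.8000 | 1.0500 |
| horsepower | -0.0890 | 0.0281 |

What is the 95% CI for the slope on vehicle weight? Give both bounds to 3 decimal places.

(-12.607, -5.295)

Read off: b = -8.9513, SE = 1.8502 for vehicle weight.
df = n − k − 1 = 154 − 3 − 1 = 150.
t* = t_{0.025, 150} = 1.975905.
Margin = t* × SE = 1.975905 × 1.8502 = 3.65582.
CI: -8.9513 ± 3.65582 → (-12.607, -5.295).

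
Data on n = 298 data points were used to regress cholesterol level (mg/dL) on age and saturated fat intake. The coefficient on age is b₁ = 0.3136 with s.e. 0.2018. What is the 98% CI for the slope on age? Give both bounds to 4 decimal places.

(-0.1584, 0.7856)

df = n − k − 1 = 298 − 2 − 1 = 295.
t* = t_{0.01, 295} = 2.339055.
Margin = t* × SE = 2.339055 × 0.2018 = 0.472021.
CI: 0.3136 ± 0.472021 → (-0.1584, 0.7856).
With 98% confidence, each one-unit increase in age is associated with a change of between -0.1584 and 0.7856 mg/dL in cholesterol level, holding the other predictors fixed.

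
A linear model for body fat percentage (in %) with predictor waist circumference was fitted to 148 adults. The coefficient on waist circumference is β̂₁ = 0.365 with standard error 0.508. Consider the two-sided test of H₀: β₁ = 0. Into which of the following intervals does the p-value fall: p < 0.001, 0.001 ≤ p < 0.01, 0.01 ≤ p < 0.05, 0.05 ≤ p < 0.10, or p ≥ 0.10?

p ≥ 0.10

t = 0.365 / 0.508 = 0.719.
df = n − 2 = 148 − 2 = 146.
Two-sided p = 2·P(T_{146} > |t|) ≈ 0.4736.
So p ≥ 0.10.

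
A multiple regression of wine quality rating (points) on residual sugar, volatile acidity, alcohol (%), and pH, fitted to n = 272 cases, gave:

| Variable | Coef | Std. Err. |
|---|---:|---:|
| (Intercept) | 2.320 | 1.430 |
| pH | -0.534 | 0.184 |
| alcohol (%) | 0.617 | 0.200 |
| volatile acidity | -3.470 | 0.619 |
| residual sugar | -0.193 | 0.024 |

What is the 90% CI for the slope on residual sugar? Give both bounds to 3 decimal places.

Read off: b = -0.193, SE = 0.024 for residual sugar.
df = n − k − 1 = 272 − 4 − 1 = 267.
t* = t_{0.05, 267} = 1.650581.
Margin = t* × SE = 1.650581 × 0.024 = 0.03961.
CI: -0.193 ± 0.03961 → (-0.233, -0.153).

(-0.233, -0.153)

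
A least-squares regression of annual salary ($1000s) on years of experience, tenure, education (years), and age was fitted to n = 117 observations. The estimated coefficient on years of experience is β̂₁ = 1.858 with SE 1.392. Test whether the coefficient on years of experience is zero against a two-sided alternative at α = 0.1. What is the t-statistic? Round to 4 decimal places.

t = 1.3348

H₀: β₁ = 0 vs H₁: β₁ ≠ 0.
t = (β̂₁ − β₁⁰)/SE = 1.858 / 1.392 = 1.3348.
df = n − k − 1 = 117 − 4 − 1 = 112.
Two-sided p ≈ 0.1847, which is ≥ 0.1, so fail to reject H₀.
The data do not give significant evidence of an association between years of experience and annual salary, after adjusting for the other predictors.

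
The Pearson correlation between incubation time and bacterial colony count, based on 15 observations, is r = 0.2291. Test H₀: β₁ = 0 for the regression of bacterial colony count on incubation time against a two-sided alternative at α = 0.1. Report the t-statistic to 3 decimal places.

t = 0.849

t = r·√(n − 2)/√(1 − r²) = 0.2291·√13/√0.947513 = 0.849.
df = n − 2 = 13.
Two-sided p ≈ 0.4115, which is ≥ 0.1, so fail to reject H₀.
The data do not give significant evidence of a linear association between incubation time and bacterial colony count.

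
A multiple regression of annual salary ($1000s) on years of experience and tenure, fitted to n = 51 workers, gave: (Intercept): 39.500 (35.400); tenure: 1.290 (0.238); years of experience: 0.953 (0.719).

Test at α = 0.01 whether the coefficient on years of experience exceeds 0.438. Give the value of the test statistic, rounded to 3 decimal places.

Read off: b = 0.953, SE = 0.719 for years of experience.
H₀: β₁ = 0.438 vs H₁: β₁ > 0.438.
t = (0.953 − 0.438) / 0.719 = 0.716.
df = n − k − 1 = 51 − 2 − 1 = 48.
One-sided p ≈ 0.2386, which is ≥ 0.01, so fail to reject H₀.
The data do not give significant evidence that the true slope on years of experience exceeds 0.438 $1000s per unit, holding the other predictors fixed.

t = 0.716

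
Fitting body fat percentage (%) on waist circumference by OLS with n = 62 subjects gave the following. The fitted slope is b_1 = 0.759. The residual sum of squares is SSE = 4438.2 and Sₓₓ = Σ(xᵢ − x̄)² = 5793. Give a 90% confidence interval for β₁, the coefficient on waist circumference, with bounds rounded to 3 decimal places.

(0.570, 0.948)

MSE = SSE/(n − 2) = 4438.2/60 = 73.97.
SE(b_1) = √(MSE/Sₓₓ) = √(73.97/5793) = 0.112999.
df = n − 2 = 60.
t* = t_{0.05, 60} = 1.670649.
Margin = t* × SE = 1.670649 × 0.112999 = 0.18878.
CI: 0.759 ± 0.18878 → (0.570, 0.948).
With 90% confidence, each one-unit increase in waist circumference is associated with a change of between 0.570 and 0.948 % in body fat percentage.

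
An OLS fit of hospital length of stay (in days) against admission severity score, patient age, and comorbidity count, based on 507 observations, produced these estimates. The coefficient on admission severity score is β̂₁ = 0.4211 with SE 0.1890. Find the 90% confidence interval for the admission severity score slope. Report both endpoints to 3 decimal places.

(0.110, 0.733)

df = n − k − 1 = 507 − 3 − 1 = 503.
t* = t_{0.05, 503} = 1.647889.
Margin = t* × SE = 1.647889 × 0.1890 = 0.31145.
CI: 0.4211 ± 0.31145 → (0.110, 0.733).
With 90% confidence, each one-unit increase in admission severity score is associated with a change of between 0.110 and 0.733 days in hospital length of stay, holding the other predictors fixed.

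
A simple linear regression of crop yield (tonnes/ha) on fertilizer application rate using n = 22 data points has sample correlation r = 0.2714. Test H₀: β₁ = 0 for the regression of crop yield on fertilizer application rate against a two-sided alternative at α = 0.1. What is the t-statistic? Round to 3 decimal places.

t = 1.261

t = r·√(n − 2)/√(1 − r²) = 0.2714·√20/√0.926342 = 1.261.
df = n − 2 = 20.
Two-sided p ≈ 0.2218, which is ≥ 0.1, so fail to reject H₀.
The data do not give significant evidence of a linear association between fertilizer application rate and crop yield.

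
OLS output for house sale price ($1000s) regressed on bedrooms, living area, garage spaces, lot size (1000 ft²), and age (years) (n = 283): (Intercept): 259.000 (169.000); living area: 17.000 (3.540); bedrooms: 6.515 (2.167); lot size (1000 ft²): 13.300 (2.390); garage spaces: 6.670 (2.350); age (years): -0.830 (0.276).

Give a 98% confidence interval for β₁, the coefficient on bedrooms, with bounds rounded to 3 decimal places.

(1.444, 11.586)

Read off: b = 6.515, SE = 2.167 for bedrooms.
df = n − k − 1 = 283 − 5 − 1 = 277.
t* = t_{0.01, 277} = 2.339885.
Margin = t* × SE = 2.339885 × 2.167 = 5.07053.
CI: 6.515 ± 5.07053 → (1.444, 11.586).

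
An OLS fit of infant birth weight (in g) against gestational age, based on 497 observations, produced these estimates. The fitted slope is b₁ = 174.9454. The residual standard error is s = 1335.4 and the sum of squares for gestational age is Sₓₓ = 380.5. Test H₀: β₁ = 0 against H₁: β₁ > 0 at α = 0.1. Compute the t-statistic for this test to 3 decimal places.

SE(b₁) = s/√Sₓₓ = 1335.4/√380.5 = 68.4596.
t = 174.9454 / 68.4596 = 2.555.
df = n − 2 = 495.
One-sided p ≈ 0.0055, which is < 0.1, so reject H₀.
There is evidence that the true slope on gestational age is positive.

t = 2.555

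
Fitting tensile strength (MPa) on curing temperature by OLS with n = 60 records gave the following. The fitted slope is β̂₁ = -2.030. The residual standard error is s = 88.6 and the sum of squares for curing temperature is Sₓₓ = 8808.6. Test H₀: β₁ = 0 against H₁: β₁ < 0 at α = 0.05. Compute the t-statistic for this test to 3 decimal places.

SE(β̂₁) = s/√Sₓₓ = 88.6/√8808.6 = 0.944018.
t = -2.030 / 0.944018 = -2.150.
df = n − 2 = 58.
One-sided p ≈ 0.0179, which is < 0.05, so reject H₀.
There is evidence that the true slope on curing temperature is negative.

t = -2.150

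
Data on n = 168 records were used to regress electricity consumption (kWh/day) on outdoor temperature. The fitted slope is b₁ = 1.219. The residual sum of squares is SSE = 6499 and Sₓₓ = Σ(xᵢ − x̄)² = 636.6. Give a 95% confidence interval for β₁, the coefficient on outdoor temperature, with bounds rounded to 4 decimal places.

(0.7294, 1.7086)

MSE = SSE/(n − 2) = 6499/166 = 39.1506.
SE(b₁) = √(MSE/Sₓₓ) = √(39.1506/636.6) = 0.247991.
df = n − 2 = 166.
t* = t_{0.025, 166} = 1.974358.
Margin = t* × SE = 1.974358 × 0.247991 = 0.489623.
CI: 1.219 ± 0.489623 → (0.7294, 1.7086).
With 95% confidence, each one-unit increase in outdoor temperature is associated with a change of between 0.7294 and 1.7086 kWh/day in electricity consumption.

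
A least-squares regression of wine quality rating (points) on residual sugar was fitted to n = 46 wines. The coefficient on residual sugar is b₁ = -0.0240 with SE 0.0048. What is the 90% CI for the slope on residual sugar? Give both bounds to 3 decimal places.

(-0.032, -0.016)

df = n − 2 = 46 − 2 = 44.
t* = t_{0.05, 44} = 1.68023.
Margin = t* × SE = 1.68023 × 0.0048 = 0.00807.
CI: -0.0240 ± 0.00807 → (-0.032, -0.016).
With 90% confidence, each one-unit increase in residual sugar is associated with a change of between -0.032 and -0.016 points in wine quality rating.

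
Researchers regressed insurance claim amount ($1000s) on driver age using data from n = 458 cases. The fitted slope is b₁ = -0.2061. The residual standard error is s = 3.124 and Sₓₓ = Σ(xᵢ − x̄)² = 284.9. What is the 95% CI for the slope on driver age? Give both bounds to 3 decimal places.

SE(b₁) = s/√Sₓₓ = 3.124/√284.9 = 0.185082.
df = n − 2 = 456.
t* = t_{0.025, 456} = 1.96518.
Margin = t* × SE = 1.96518 × 0.185082 = 0.36372.
CI: -0.2061 ± 0.36372 → (-0.570, 0.158).
With 95% confidence, each one-unit increase in driver age is associated with a change of between -0.570 and 0.158 $1000s in insurance claim amount.

(-0.570, 0.158)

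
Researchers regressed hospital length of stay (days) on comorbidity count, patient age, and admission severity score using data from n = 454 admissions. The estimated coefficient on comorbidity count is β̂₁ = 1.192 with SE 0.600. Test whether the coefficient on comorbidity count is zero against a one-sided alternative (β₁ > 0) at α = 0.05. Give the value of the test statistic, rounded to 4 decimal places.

t = 1.9867

H₀: β₁ = 0 vs H₁: β₁ > 0.
t = (β̂₁ − β₁⁰)/SE = 1.192 / 0.600 = 1.9867.
df = n − k − 1 = 454 − 3 − 1 = 450.
One-sided p ≈ 0.0238, which is < 0.05, so reject H₀.
There is evidence that the true slope on comorbidity count is positive, holding the other predictors fixed.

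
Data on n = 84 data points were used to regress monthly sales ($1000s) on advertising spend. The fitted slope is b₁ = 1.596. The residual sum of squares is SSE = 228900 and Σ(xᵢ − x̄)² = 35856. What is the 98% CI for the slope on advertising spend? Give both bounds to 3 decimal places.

MSE = SSE/(n − 2) = 228900/82 = 2791.46.
SE(b₁) = √(MSE/Sₓₓ) = √(2791.46/35856) = 0.27902.
df = n − 2 = 82.
t* = t_{0.01, 82} = 2.372687.
Margin = t* × SE = 2.372687 × 0.27902 = 0.66203.
CI: 1.596 ± 0.66203 → (0.934, 2.258).
With 98% confidence, each one-unit increase in advertising spend is associated with a change of between 0.934 and 2.258 $1000s in monthly sales.

(0.934, 2.258)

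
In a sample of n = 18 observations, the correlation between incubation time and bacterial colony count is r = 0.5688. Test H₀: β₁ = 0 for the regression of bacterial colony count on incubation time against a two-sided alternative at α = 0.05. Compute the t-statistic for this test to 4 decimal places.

t = 2.7663

t = r·√(n − 2)/√(1 − r²) = 0.5688·√16/√0.676467 = 2.7663.
df = n − 2 = 16.
Two-sided p ≈ 0.0138, which is < 0.05, so reject H₀.
There is evidence of a linear association between incubation time and bacterial colony count.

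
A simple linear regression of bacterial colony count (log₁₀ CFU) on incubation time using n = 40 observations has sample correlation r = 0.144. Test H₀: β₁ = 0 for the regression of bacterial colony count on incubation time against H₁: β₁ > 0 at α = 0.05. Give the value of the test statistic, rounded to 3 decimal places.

t = r·√(n − 2)/√(1 − r²) = 0.144·√38/√0.979264 = 0.897.
df = n − 2 = 38.
One-sided p ≈ 0.1877, which is ≥ 0.05, so fail to reject H₀.
The data do not give significant evidence of a linear association between incubation time and bacterial colony count.

t = 0.897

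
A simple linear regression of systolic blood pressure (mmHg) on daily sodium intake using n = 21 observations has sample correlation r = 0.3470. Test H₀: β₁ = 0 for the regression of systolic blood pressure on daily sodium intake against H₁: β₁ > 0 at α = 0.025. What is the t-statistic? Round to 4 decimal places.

t = r·√(n − 2)/√(1 − r²) = 0.3470·√19/√0.879591 = 1.6127.
df = n − 2 = 19.
One-sided p ≈ 0.0616, which is ≥ 0.025, so fail to reject H₀.
The data do not give significant evidence of a linear association between daily sodium intake and systolic blood pressure.

t = 1.6127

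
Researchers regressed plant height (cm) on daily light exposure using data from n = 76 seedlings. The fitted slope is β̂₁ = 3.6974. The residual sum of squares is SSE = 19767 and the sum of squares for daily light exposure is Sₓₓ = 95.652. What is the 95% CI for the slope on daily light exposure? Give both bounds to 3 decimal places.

MSE = SSE/(n − 2) = 19767/74 = 267.122.
SE(β̂₁) = √(MSE/Sₓₓ) = √(267.122/95.652) = 1.67112.
df = n − 2 = 74.
t* = t_{0.025, 74} = 1.992543.
Margin = t* × SE = 1.992543 × 1.67112 = 3.32978.
CI: 3.6974 ± 3.32978 → (0.368, 7.027).
With 95% confidence, each one-unit increase in daily light exposure is associated with a change of between 0.368 and 7.027 cm in plant height.

(0.368, 7.027)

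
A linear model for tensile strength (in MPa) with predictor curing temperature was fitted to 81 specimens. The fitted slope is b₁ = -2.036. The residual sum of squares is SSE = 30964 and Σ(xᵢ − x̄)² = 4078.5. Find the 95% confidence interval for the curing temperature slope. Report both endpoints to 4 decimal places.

(-2.6530, -1.4190)

MSE = SSE/(n − 2) = 30964/79 = 391.949.
SE(b₁) = √(MSE/Sₓₓ) = √(391.949/4078.5) = 0.310002.
df = n − 2 = 79.
t* = t_{0.025, 79} = 1.99045.
Margin = t* × SE = 1.99045 × 0.310002 = 0.617044.
CI: -2.036 ± 0.617044 → (-2.6530, -1.4190).
With 95% confidence, each one-unit increase in curing temperature is associated with a change of between -2.6530 and -1.4190 MPa in tensile strength.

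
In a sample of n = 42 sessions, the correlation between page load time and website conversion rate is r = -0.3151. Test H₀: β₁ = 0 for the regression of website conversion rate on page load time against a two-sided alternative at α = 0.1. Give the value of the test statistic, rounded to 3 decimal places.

t = r·√(n − 2)/√(1 − r²) = -0.3151·√40/√0.900712 = -2.100.
df = n − 2 = 40.
Two-sided p ≈ 0.0421, which is < 0.1, so reject H₀.
There is evidence of a linear association between page load time and website conversion rate.

t = -2.100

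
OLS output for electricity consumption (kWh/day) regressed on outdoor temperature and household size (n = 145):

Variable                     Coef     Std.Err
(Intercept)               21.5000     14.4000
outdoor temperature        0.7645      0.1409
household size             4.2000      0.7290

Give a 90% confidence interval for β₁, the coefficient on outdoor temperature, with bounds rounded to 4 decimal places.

(0.5312, 0.9978)

Read off: b = 0.7645, SE = 0.1409 for outdoor temperature.
df = n − k − 1 = 145 − 2 − 1 = 142.
t* = t_{0.05, 142} = 1.655655.
Margin = t* × SE = 1.655655 × 0.1409 = 0.233282.
CI: 0.7645 ± 0.233282 → (0.5312, 0.9978).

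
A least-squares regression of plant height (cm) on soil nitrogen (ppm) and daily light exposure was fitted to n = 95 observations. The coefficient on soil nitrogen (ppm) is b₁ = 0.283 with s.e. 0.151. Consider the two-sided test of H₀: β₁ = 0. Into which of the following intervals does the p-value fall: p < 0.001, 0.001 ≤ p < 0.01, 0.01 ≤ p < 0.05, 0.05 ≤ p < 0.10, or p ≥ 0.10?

t = 0.283 / 0.151 = 1.874.
df = n − k − 1 = 95 − 2 − 1 = 92.
Two-sided p = 2·P(T_{92} > |t|) ≈ 0.0641.
So 0.05 ≤ p < 0.10.

0.05 ≤ p < 0.10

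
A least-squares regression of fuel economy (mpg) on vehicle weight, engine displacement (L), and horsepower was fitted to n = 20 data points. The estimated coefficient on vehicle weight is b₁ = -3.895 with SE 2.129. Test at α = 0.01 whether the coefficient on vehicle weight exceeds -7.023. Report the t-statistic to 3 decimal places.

t = 1.469

H₀: β₁ = -7.023 vs H₁: β₁ > -7.023.
t = (b₁ − β₁⁰)/SE = (-3.895 − (-7.023)) / 2.129 = 1.469.
df = n − k − 1 = 20 − 3 − 1 = 16.
One-sided p ≈ 0.0806, which is ≥ 0.01, so fail to reject H₀.
The data do not give significant evidence that the true slope on vehicle weight exceeds -7.023 mpg per unit, holding the other predictors fixed.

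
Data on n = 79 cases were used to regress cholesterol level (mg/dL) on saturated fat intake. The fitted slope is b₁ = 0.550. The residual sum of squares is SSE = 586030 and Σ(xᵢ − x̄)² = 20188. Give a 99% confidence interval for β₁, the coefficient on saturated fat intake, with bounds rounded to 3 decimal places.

(-1.072, 2.172)

MSE = SSE/(n − 2) = 586030/77 = 7610.78.
SE(b₁) = √(MSE/Sₓₓ) = √(7610.78/20188) = 0.613999.
df = n − 2 = 77.
t* = t_{0.005, 77} = 2.641198.
Margin = t* × SE = 2.641198 × 0.613999 = 1.62169.
CI: 0.550 ± 1.62169 → (-1.072, 2.172).
With 99% confidence, each one-unit increase in saturated fat intake is associated with a change of between -1.072 and 2.172 mg/dL in cholesterol level.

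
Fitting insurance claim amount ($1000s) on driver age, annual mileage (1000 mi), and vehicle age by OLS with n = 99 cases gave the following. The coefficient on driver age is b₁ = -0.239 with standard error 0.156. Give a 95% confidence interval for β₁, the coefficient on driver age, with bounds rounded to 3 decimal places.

(-0.549, 0.071)

df = n − k − 1 = 99 − 3 − 1 = 95.
t* = t_{0.025, 95} = 1.985251.
Margin = t* × SE = 1.985251 × 0.156 = 0.30970.
CI: -0.239 ± 0.30970 → (-0.549, 0.071).
With 95% confidence, each one-unit increase in driver age is associated with a change of between -0.549 and 0.071 $1000s in insurance claim amount, holding the other predictors fixed.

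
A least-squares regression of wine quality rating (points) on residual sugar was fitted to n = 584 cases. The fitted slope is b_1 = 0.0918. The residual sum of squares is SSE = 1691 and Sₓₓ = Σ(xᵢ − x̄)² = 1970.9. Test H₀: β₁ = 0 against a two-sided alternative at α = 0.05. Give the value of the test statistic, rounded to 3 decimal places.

MSE = SSE/(n − 2) = 1691/582 = 2.9055.
SE(b_1) = √(MSE/Sₓₓ) = √(2.9055/1970.9) = 0.0383953.
t = 0.0918 / 0.0383953 = 2.391.
df = n − 2 = 582.
Two-sided p ≈ 0.0171, which is < 0.05, so reject H₀.
There is evidence that residual sugar is associated with wine quality rating.

t = 2.391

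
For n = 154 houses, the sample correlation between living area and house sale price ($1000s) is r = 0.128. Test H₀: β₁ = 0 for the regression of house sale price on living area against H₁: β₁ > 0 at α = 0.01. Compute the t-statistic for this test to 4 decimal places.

t = 1.5912

t = r·√(n − 2)/√(1 − r²) = 0.128·√152/√0.983616 = 1.5912.
df = n − 2 = 152.
One-sided p ≈ 0.0568, which is ≥ 0.01, so fail to reject H₀.
The data do not give significant evidence of a linear association between living area and house sale price.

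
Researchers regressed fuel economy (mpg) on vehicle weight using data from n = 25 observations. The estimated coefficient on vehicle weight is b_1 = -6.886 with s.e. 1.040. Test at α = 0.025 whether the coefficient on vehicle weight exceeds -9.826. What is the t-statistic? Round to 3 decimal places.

t = 2.827

H₀: β₁ = -9.826 vs H₁: β₁ > -9.826.
t = (b_1 − β₁⁰)/SE = (-6.886 − (-9.826)) / 1.040 = 2.827.
df = n − 2 = 25 − 2 = 23.
One-sided p ≈ 0.0048, which is < 0.025, so reject H₀.
There is evidence that the true slope on vehicle weight exceeds -9.826 mpg per unit.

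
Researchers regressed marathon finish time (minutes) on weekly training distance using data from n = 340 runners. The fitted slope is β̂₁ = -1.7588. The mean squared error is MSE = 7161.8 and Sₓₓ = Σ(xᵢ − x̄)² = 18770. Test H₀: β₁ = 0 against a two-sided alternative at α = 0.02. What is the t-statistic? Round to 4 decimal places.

t = -2.8473

SE(β̂₁) = √(MSE/Sₓₓ) = √(7161.8/18770) = 0.617702.
t = -1.7588 / 0.617702 = -2.8473.
df = n − 2 = 338.
Two-sided p ≈ 0.0047, which is < 0.02, so reject H₀.
There is evidence that weekly training distance is associated with marathon finish time.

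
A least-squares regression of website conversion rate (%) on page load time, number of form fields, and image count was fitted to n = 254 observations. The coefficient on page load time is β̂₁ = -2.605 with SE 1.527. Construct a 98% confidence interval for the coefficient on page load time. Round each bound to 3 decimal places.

df = n − k − 1 = 254 − 3 − 1 = 250.
t* = t_{0.01, 250} = 2.341356.
Margin = t* × SE = 2.341356 × 1.527 = 3.57525.
CI: -2.605 ± 3.57525 → (-6.180, 0.970).
With 98% confidence, each one-unit increase in page load time is associated with a change of between -6.180 and 0.970 % in website conversion rate, holding the other predictors fixed.

(-6.180, 0.970)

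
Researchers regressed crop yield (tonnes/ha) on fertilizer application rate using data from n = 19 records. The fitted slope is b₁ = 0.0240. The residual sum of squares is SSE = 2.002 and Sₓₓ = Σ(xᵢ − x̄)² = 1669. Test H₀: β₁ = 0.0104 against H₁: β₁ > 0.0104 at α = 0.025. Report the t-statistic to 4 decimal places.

t = 1.6190

MSE = SSE/(n − 2) = 2.002/17 = 0.117765.
SE(b₁) = √(MSE/Sₓₓ) = √(0.117765/1669) = 0.0084.
t = (0.0240 − 0.0104) / 0.0084 = 1.6190.
df = n − 2 = 17.
One-sided p ≈ 0.0619, which is ≥ 0.025, so fail to reject H₀.
The data do not give significant evidence that the true slope on fertilizer application rate exceeds 0.0104 tonnes/ha per unit.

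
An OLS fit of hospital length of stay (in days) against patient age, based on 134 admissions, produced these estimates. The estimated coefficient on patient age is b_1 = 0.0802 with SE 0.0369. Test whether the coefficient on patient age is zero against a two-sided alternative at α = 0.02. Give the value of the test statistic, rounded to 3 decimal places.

t = 2.173

H₀: β₁ = 0 vs H₁: β₁ ≠ 0.
t = (b_1 − β₁⁰)/SE = 0.0802 / 0.0369 = 2.173.
df = n − 2 = 134 − 2 = 132.
Two-sided p ≈ 0.0315, which is ≥ 0.02, so fail to reject H₀.
The data do not give significant evidence of an association between patient age and hospital length of stay.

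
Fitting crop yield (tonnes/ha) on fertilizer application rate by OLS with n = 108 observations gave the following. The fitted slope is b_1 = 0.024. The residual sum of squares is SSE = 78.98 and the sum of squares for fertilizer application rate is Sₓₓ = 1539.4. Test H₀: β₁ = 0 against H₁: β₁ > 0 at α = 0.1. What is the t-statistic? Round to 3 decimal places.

MSE = SSE/(n − 2) = 78.98/106 = 0.745094.
SE(b_1) = √(MSE/Sₓₓ) = √(0.745094/1539.4) = 0.0220004.
t = 0.024 / 0.0220004 = 1.091.
df = n − 2 = 106.
One-sided p ≈ 0.1389, which is ≥ 0.1, so fail to reject H₀.
The data do not give significant evidence that the true slope on fertilizer application rate is positive.

t = 1.091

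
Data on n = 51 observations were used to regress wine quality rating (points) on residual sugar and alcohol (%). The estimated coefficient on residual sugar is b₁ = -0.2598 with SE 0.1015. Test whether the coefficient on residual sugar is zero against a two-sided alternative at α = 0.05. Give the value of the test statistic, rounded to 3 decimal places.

H₀: β₁ = 0 vs H₁: β₁ ≠ 0.
t = (b₁ − β₁⁰)/SE = -0.2598 / 0.1015 = -2.560.
df = n − k − 1 = 51 − 2 − 1 = 48.
Two-sided p ≈ 0.0137, which is < 0.05, so reject H₀.
There is evidence that residual sugar is associated with wine quality rating, holding the other predictors fixed.

t = -2.560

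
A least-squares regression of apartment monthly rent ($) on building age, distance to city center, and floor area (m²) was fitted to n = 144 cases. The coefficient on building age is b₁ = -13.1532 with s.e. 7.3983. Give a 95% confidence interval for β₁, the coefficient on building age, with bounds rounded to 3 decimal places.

df = n − k − 1 = 144 − 3 − 1 = 140.
t* = t_{0.025, 140} = 1.977054.
Margin = t* × SE = 1.977054 × 7.3983 = 14.62684.
CI: -13.1532 ± 14.62684 → (-27.780, 1.474).
With 95% confidence, each one-unit increase in building age is associated with a change of between -27.780 and 1.474 $ in apartment monthly rent, holding the other predictors fixed.

(-27.780, 1.474)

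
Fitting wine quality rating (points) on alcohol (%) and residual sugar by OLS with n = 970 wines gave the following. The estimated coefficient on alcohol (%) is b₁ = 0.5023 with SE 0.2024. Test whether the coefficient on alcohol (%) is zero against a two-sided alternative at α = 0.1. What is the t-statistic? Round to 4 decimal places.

H₀: β₁ = 0 vs H₁: β₁ ≠ 0.
t = (b₁ − β₁⁰)/SE = 0.5023 / 0.2024 = 2.4817.
df = n − k − 1 = 970 − 2 − 1 = 967.
Two-sided p ≈ 0.0132, which is < 0.1, so reject H₀.
There is evidence that alcohol (%) is associated with wine quality rating, holding the other predictors fixed.

t = 2.4817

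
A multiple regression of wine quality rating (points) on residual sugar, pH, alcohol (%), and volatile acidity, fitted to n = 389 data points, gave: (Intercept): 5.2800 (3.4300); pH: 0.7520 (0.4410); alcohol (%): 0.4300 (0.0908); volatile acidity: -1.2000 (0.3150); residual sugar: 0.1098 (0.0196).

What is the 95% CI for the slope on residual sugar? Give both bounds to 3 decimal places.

(0.071, 0.148)

Read off: b = 0.1098, SE = 0.0196 for residual sugar.
df = n − k − 1 = 389 − 4 − 1 = 384.
t* = t_{0.025, 384} = 1.966161.
Margin = t* × SE = 1.966161 × 0.0196 = 0.03854.
CI: 0.1098 ± 0.03854 → (0.071, 0.148).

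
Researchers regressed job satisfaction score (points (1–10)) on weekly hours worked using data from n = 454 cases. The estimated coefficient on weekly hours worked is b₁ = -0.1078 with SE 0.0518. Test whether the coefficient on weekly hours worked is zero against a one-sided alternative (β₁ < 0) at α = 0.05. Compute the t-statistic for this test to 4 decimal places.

t = -2.0811

H₀: β₁ = 0 vs H₁: β₁ < 0.
t = (b₁ − β₁⁰)/SE = -0.1078 / 0.0518 = -2.0811.
df = n − 2 = 454 − 2 = 452.
One-sided p ≈ 0.0190, which is < 0.05, so reject H₀.
There is evidence that the true slope on weekly hours worked is negative.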